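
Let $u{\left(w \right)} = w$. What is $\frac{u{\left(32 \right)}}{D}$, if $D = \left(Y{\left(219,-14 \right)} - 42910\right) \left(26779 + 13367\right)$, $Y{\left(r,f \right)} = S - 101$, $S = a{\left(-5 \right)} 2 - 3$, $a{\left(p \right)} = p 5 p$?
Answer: $- \frac{4}{214600443} \approx -1.8639 \cdot 10^{-8}$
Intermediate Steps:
$a{\left(p \right)} = 5 p^{2}$ ($a{\left(p \right)} = 5 p p = 5 p^{2}$)
$S = 247$ ($S = 5 \left(-5\right)^{2} \cdot 2 - 3 = 5 \cdot 25 \cdot 2 - 3 = 125 \cdot 2 - 3 = 250 - 3 = 247$)
$Y{\left(r,f \right)} = 146$ ($Y{\left(r,f \right)} = 247 - 101 = 146$)
$D = -1716803544$ ($D = \left(146 - 42910\right) \left(26779 + 13367\right) = \left(-42764\right) 40146 = -1716803544$)
$\frac{u{\left(32 \right)}}{D} = \frac{32}{-1716803544} = 32 \left(- \frac{1}{1716803544}\right) = - \frac{4}{214600443}$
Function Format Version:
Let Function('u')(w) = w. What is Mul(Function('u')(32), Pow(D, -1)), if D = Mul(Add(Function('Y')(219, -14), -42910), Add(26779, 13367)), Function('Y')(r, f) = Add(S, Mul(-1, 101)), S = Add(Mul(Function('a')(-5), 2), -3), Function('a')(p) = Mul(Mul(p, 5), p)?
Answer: Rational(-4, 214600443) ≈ -1.8639e-8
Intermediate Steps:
Function('a')(p) = Mul(5, Pow(p, 2)) (Function('a')(p) = Mul(Mul(5, p), p) = Mul(5, Pow(p, 2)))
S = 247 (S = Add(Mul(Mul(5, Pow(-5, 2)), 2), -3) = Add(Mul(Mul(5, 25), 2), -3) = Add(Mul(125, 2), -3) = Add(250, -3) = 247)
Function('Y')(r, f) = 146 (Function('Y')(r, f) = Add(247, Mul(-1, 101)) = Add(247, -101) = 146)
D = -1716803544 (D = Mul(Add(146, -42910), Add(26779, 13367)) = Mul(-42764, 40146) = -1716803544)
Mul(Function('u')(32), Pow(D, -1)) = Mul(32, Pow(-1716803544, -1)) = Mul(32, Rational(-1, 1716803544)) = Rational(-4, 214600443)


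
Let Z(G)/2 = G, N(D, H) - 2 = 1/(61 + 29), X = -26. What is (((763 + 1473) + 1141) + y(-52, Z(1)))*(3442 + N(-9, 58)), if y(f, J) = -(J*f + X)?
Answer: 362344409/30 ≈ 1.2078e+7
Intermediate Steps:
N(D, H) = 181/90 (N(D, H) = 2 + 1/(61 + 29) = 2 + 1/90 = 181/90)
Z(G) = 2*G
y(f, J) = 26 - J*f (y(f, J) = -(J*f - 26) = -(-26 + J*f) = 26 - J*f)
(((763 + 1473) + 1141) + y(-52, Z(1)))*(3442 + N(-9, 58)) = (((763 + 1473) + 1141) + (26 - 1*2*1*(-52)))*(3442 + 181/90) = ((2236 + 1141) + (26 - 1*2*(-52)))*(309961/90) = (3377 + (26 + 104))*(309961/90) = (3377 + 130)*(309961/90) = 3507*(309961/90) = 362344409/30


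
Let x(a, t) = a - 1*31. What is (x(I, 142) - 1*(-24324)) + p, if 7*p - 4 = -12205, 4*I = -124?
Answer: 22519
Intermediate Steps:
I = -31 (I = (¼)*(-124) = -31)
x(a, t) = -31 + a (x(a, t) = a - 31 = -31 + a)
p = -1743 (p = 4/7 + (⅐)*(-12205) = 4/7 - 12205/7 = -1743)
(x(I, 142) - 1*(-24324)) + p = ((-31 - 31) - 1*(-24324)) - 1743 = (-62 + 24324) - 1743 = 24262 - 1743 = 22519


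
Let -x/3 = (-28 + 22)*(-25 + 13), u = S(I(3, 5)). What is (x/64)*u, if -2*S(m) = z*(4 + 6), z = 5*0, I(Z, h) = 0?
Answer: 0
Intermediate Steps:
z = 0
S(m) = 0 (S(m) = -0*(4 + 6) = -0*10 = -½*0 = 0)
u = 0
x = -216 (x = -3*(-28 + 22)*(-25 + 13) = -(-18)*(-12) = -3*72 = -216)
(x/64)*u = (-216/64)*0 = ((1/64)*(-216))*0 = -27/8*0 = 0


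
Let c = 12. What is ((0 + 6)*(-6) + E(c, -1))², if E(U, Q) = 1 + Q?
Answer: 1296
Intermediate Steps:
((0 + 6)*(-6) + E(c, -1))² = ((0 + 6)*(-6) + (1 - 1))² = (6*(-6) + 0)² = (-36 + 0)² = (-36)² = 1296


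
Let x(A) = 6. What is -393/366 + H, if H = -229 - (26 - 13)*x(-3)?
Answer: -37585/122 ≈ -308.07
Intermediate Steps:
H = -307 (H = -229 - (26 - 13)*6 = -229 - 13*6 = -229 - 1*78 = -229 - 78 = -307)
-393/366 + H = -393/366 - 307 = (1/366)*(-393) - 307 = -131/122 - 307 = -37585/122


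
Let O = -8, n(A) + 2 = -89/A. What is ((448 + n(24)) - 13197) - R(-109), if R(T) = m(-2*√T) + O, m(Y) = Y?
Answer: -305921/24 + 2*I*√109 ≈ -12747.0 + 20.881*I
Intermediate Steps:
n(A) = -2 - 89/A
R(T) = -8 - 2*√T (R(T) = -2*√T - 8 = -8 - 2*√T)
((448 + n(24)) - 13197) - R(-109) = ((448 + (-2 - 89/24)) - 13197) - (-8 - 2*I*√109) = ((448 - 137/24) - 13197) + (8 + 2*I*√109) = (10615/24 - 13197) + (8 + 2*I*√109) = -306113/24 + (8 + 2*I*√109) = -305921/24 + 2*I*√109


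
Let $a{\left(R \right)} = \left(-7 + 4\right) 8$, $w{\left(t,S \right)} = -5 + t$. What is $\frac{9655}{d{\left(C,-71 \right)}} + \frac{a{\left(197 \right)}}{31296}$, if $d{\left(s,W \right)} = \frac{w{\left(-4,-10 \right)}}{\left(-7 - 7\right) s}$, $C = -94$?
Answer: $- \frac{16568597929}{11736} \approx -1.4118 \cdot 10^{6}$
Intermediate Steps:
$a{\left(R \right)} = -24$ ($a{\left(R \right)} = \left(-3\right) 8 = -24$)
$d{\left(s,W \right)} = \frac{9}{14 s}$ ($d{\left(s,W \right)} = \frac{-5 - 4}{\left(-7 - 7\right) s} = - \frac{9}{\left(-14\right) s} = - 9 \left(- \frac{1}{14 s}\right) = \frac{9}{14 s}$)
$\frac{9655}{d{\left(C,-71 \right)}} + \frac{a{\left(197 \right)}}{31296} = \frac{9655}{\frac{9}{14} \frac{1}{-94}} - \frac{24}{31296} = \frac{9655}{\frac{9}{14} \left(- \frac{1}{94}\right)} - \frac{1}{1304} = \frac{9655}{- \frac{9}{1316}} - \frac{1}{1304} = 9655 \left(- \frac{1316}{9}\right) - \frac{1}{1304} = - \frac{12705980}{9} - \frac{1}{1304} = - \frac{16568597929}{11736}$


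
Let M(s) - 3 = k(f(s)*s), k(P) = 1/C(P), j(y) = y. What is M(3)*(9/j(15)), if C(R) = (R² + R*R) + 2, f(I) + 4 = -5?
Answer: 13143/7300 ≈ 1.8004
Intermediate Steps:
f(I) = -9 (f(I) = -4 - 5 = -9)
C(R) = 2 + 2*R² (C(R) = (R² + R²) + 2 = 2*R² + 2 = 2 + 2*R²)
k(P) = 1/(2 + 2*P²)
M(s) = 3 + 1/(2*(1 + 81*s²)) (M(s) = 3 + 1/(2*(1 + (-9*s)²)) = 3 + 1/(2*(1 + 81*s²)))
M(3)*(9/j(15)) = ((7 + 486*3²)/(2*(1 + 81*3²)))*(9/15) = ((7 + 486*9)/(2*(1 + 81*9)))*(9*(1/15)) = ((7 + 4374)/(2*(1 + 729)))*(⅗) = ((½)*4381/730)*(⅗) = ((½)*(1/730)*4381)*(⅗) = (4381/1460)*(⅗) = 13143/7300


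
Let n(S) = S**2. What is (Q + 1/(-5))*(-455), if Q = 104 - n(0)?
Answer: -47229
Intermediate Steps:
Q = 104 (Q = 104 - 1*0**2 = 104 - 1*0 = 104 + 0 = 104)
(Q + 1/(-5))*(-455) = (104 + 1/(-5))*(-455) = (104 - 1/5)*(-455) = (519/5)*(-455) = -47229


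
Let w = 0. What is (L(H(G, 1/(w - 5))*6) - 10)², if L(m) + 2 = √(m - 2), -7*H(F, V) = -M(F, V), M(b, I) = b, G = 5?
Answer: 1024/7 - 96*√7/7 ≈ 110.00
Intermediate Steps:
H(F, V) = F/7 (H(F, V) = -(-1)*F/7 = F/7)
L(m) = -2 + √(-2 + m) (L(m) = -2 + √(m - 2) = -2 + √(-2 + m))
(L(H(G, 1/(w - 5))*6) - 10)² = ((-2 + √(-2 + ((⅐)*5)*6)) - 10)² = ((-2 + √(-2 + (5/7)*6)) - 10)² = ((-2 + √(-2 + 30/7)) - 10)² = ((-2 + √(16/7)) - 10)² = ((-2 + 4*√7/7) - 10)² = (-12 + 4*√7/7)²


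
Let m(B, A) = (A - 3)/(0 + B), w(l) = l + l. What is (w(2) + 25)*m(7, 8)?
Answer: 145/7 ≈ 20.714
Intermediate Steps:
w(l) = 2*l
m(B, A) = (-3 + A)/B
(w(2) + 25)*m(7, 8) = (2*2 + 25)*((-3 + 8)/7) = (4 + 25)*((⅐)*5) = 29*(5/7) = 145/7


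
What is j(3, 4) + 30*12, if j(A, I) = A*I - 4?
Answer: 368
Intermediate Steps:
j(A, I) = -4 + A*I
j(3, 4) + 30*12 = (-4 + 3*4) + 30*12 = (-4 + 12) + 360 = 8 + 360 = 368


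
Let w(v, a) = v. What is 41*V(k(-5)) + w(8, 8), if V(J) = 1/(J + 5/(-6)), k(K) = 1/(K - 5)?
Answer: -503/14 ≈ -35.929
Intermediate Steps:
k(K) = 1/(-5 + K)
V(J) = 1/(-⅚ + J) (V(J) = 1/(J + 5*(-⅙)) = 1/(J - ⅚) = 1/(-⅚ + J))
41*V(k(-5)) + w(8, 8) = 41*(6/(-5 + 6/(-5 - 5))) + 8 = 41*(6/(-5 + 6/(-10))) + 8 = 41*(6/(-5 + 6*(-⅒))) + 8 = 41*(6/(-5 - ⅗)) + 8 = 41*(6/(-28/5)) + 8 = 41*(6*(-5/28)) + 8 = 41*(-15/14) + 8 = -615/14 + 8 = -503/14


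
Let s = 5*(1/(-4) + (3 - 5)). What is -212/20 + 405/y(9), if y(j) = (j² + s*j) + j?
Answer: -233/5 ≈ -46.600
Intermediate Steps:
s = -45/4 (s = 5*(-¼ - 2) = 5*(-9/4) = -45/4 ≈ -11.250)
y(j) = j² - 41*j/4 (y(j) = (j² - 45*j/4) + j = j² - 41*j/4)
-212/20 + 405/y(9) = -212/20 + 405/(((¼)*9*(-41 + 4*9))) = -212*1/20 + 405/(((¼)*9*(-41 + 36))) = -53/5 + 405/(((¼)*9*(-5))) = -53/5 + 405/(-45/4) = -53/5 + 405*(-4/45) = -53/5 - 36 = -233/5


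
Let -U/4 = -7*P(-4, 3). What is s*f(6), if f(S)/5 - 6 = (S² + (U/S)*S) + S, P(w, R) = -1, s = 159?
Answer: 15900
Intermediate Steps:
U = -28 (U = -(-28)*(-1) = -4*7 = -28)
f(S) = -110 + 5*S + 5*S² (f(S) = 30 + 5*((S² + (-28/S)*S) + S) = 30 + 5*((S² - 28) + S) = 30 + 5*((-28 + S²) + S) = 30 + 5*(-28 + S + S²) = 30 + (-140 + 5*S + 5*S²) = -110 + 5*S + 5*S²)
s*f(6) = 159*(-110 + 5*6 + 5*6²) = 159*(-110 + 30 + 5*36) = 159*(-110 + 30 + 180) = 159*100 = 15900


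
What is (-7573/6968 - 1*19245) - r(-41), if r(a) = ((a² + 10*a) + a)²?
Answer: -10675993933/6968 ≈ -1.5321e+6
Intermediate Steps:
r(a) = (a² + 11*a)²
(-7573/6968 - 1*19245) - r(-41) = (-7573/6968 - 1*19245) - (-41)²*(11 - 41)² = (-7573*1/6968 - 19245) - 1681*(-30)² = (-7573/6968 - 19245) - 1681*900 = -134106733/6968 - 1*1512900 = -134106733/6968 - 1512900 = -10675993933/6968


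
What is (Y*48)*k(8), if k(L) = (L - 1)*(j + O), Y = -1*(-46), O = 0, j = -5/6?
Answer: -12880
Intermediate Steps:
j = -5/6 (j = -5*1/6 = -5/6 ≈ -0.83333)
Y = 46
k(L) = 5/6 - 5*L/6 (k(L) = (L - 1)*(-5/6 + 0) = (-1 + L)*(-5/6) = 5/6 - 5*L/6)
(Y*48)*k(8) = (46*48)*(5/6 - 5/6*8) = 2208*(5/6 - 20/3) = 2208*(-35/6) = -12880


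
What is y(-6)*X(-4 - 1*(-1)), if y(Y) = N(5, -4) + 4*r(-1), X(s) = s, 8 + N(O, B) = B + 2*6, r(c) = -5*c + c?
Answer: -48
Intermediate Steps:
r(c) = -4*c
N(O, B) = 4 + B (N(O, B) = -8 + (B + 2*6) = -8 + (B + 12) = -8 + (12 + B) = 4 + B)
y(Y) = 16 (y(Y) = (4 - 4) + 4*(-4*(-1)) = 0 + 4*4 = 0 + 16 = 16)
y(-6)*X(-4 - 1*(-1)) = 16*(-4 - 1*(-1)) = 16*(-4 + 1) = 16*(-3) = -48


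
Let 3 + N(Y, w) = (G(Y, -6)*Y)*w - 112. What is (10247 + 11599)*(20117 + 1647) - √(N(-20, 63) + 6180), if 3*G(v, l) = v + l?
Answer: 475456344 - √16985 ≈ 4.7546e+8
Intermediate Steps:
G(v, l) = l/3 + v/3 (G(v, l) = (v + l)/3 = (l + v)/3 = l/3 + v/3)
N(Y, w) = -115 + Y*w*(-2 + Y/3) (N(Y, w) = -3 + ((((⅓)*(-6) + Y/3)*Y)*w - 112) = -3 + (((-2 + Y/3)*Y)*w - 112) = -3 + ((Y*(-2 + Y/3))*w - 112) = -3 + (Y*w*(-2 + Y/3) - 112) = -3 + (-112 + Y*w*(-2 + Y/3)) = -115 + Y*w*(-2 + Y/3))
(10247 + 11599)*(20117 + 1647) - √(N(-20, 63) + 6180) = (10247 + 11599)*(20117 + 1647) - √((-115 + (⅓)*(-20)*63*(-6 - 20)) + 6180) = 21846*21764 - √((-115 + (⅓)*(-20)*63*(-26)) + 6180) = 475456344 - √((-115 + 10920) + 6180) = 475456344 - √(10805 + 6180) = 475456344 - √16985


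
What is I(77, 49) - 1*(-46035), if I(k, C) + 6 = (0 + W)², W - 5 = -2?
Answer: 46038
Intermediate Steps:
W = 3 (W = 5 - 2 = 3)
I(k, C) = 3 (I(k, C) = -6 + (0 + 3)² = -6 + 3² = -6 + 9 = 3)
I(77, 49) - 1*(-46035) = 3 - 1*(-46035) = 3 + 46035 = 46038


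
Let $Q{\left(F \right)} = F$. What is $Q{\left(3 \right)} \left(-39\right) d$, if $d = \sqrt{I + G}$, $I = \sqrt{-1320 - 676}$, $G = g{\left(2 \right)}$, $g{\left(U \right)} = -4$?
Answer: $- 117 \sqrt{-4 + 2 i \sqrt{499}} \approx -528.8 - 578.26 i$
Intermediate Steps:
$G = -4$
$I = 2 i \sqrt{499}$ ($I = \sqrt{-1996} = 2 i \sqrt{499} \approx 44.677 i$)
$d = \sqrt{-4 + 2 i \sqrt{499}}$ ($d = \sqrt{2 i \sqrt{499} - 4} = \sqrt{-4 + 2 i \sqrt{499}} \approx 4.5197 + 4.9424 i$)
$Q{\left(3 \right)} \left(-39\right) d = 3 \left(-39\right) \sqrt{-4 + 2 i \sqrt{499}} = - 117 \sqrt{-4 + 2 i \sqrt{499}}$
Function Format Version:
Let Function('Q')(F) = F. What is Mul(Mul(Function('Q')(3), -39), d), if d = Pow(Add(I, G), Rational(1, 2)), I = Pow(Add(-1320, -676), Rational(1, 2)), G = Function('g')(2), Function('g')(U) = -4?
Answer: Mul(-117, Pow(Add(-4, Mul(2, I, Pow(499, Rational(1, 2)))), Rational(1, 2))) ≈ Add(-528.80, Mul(-578.26, I))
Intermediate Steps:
G = -4
I = Mul(2, I, Pow(499, Rational(1, 2))) (I = Pow(-1996, Rational(1, 2)) = Mul(2, I, Pow(499, Rational(1, 2))) ≈ Mul(44.677, I))
d = Pow(Add(-4, Mul(2, I, Pow(499, Rational(1, 2)))), Rational(1, 2)) (d = Pow(Add(Mul(2, I, Pow(499, Rational(1, 2))), -4), Rational(1, 2)) = Pow(Add(-4, Mul(2, I, Pow(499, Rational(1, 2)))), Rational(1, 2)) ≈ Add(4.5197, Mul(4.9424, I)))
Mul(Mul(Function('Q')(3), -39), d) = Mul(Mul(3, -39), Pow(Add(-4, Mul(2, I, Pow(499, Rational(1, 2)))), Rational(1, 2))) = Mul(-117, Pow(Add(-4, Mul(2, I, Pow(499, Rational(1, 2)))), Rational(1, 2)))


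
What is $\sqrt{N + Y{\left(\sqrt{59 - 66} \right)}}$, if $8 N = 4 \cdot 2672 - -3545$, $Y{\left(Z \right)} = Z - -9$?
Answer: $\frac{\sqrt{28610 + 16 i \sqrt{7}}}{4} \approx 42.286 + 0.031284 i$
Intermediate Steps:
$Y{\left(Z \right)} = 9 + Z$ ($Y{\left(Z \right)} = Z + 9 = 9 + Z$)
$N = \frac{14233}{8}$ ($N = \frac{4 \cdot 2672 - -3545}{8} = \frac{10688 + 3545}{8} = \frac{1}{8} \cdot 14233 = \frac{14233}{8} \approx 1779.1$)
$\sqrt{N + Y{\left(\sqrt{59 - 66} \right)}} = \sqrt{\frac{14233}{8} + \left(9 + \sqrt{59 - 66}\right)} = \sqrt{\frac{14233}{8} + \left(9 + \sqrt{-7}\right)} = \sqrt{\frac{14233}{8} + \left(9 + i \sqrt{7}\right)} = \sqrt{\frac{14305}{8} + i \sqrt{7}}$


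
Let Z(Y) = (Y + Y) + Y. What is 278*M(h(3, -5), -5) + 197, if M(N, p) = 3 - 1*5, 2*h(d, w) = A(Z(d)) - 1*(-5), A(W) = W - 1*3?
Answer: -359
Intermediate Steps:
Z(Y) = 3*Y (Z(Y) = 2*Y + Y = 3*Y)
A(W) = -3 + W (A(W) = W - 3 = -3 + W)
h(d, w) = 1 + 3*d/2 (h(d, w) = ((-3 + 3*d) - 1*(-5))/2 = ((-3 + 3*d) + 5)/2 = (2 + 3*d)/2 = 1 + 3*d/2)
M(N, p) = -2 (M(N, p) = 3 - 5 = -2)
278*M(h(3, -5), -5) + 197 = 278*(-2) + 197 = -556 + 197 = -359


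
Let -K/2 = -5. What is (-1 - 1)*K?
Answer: -20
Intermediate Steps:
K = 10 (K = -2*(-5) = 10)
(-1 - 1)*K = (-1 - 1)*10 = -2*10 = -20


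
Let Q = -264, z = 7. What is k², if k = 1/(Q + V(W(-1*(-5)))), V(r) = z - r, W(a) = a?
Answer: 1/68644 ≈ 1.4568e-5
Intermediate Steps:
V(r) = 7 - r
k = -1/262 (k = 1/(-264 + (7 - (-1)*(-5))) = 1/(-264 + (7 - 1*5)) = 1/(-264 + (7 - 5)) = 1/(-264 + 2) = 1/(-262) = -1/262 ≈ -0.0038168)
k² = (-1/262)² = 1/68644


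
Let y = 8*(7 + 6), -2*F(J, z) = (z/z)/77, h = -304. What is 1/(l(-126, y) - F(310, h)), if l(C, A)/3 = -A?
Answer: -154/48047 ≈ -0.0032052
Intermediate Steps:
F(J, z) = -1/154 (F(J, z) = -z/z/(2*77) = -1/(2*77) = -1/2*1/77 = -1/154)
y = 104 (y = 8*13 = 104)
l(C, A) = -3*A (l(C, A) = 3*(-A) = -3*A)
1/(l(-126, y) - F(310, h)) = 1/(-3*104 - 1*(-1/154)) = 1/(-312 + 1/154) = 1/(-48047/154) = -154/48047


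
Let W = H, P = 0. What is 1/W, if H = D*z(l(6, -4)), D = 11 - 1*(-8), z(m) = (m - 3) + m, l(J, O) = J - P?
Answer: 1/171 ≈ 0.0058480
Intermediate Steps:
l(J, O) = J (l(J, O) = J - 1*0 = J + 0 = J)
z(m) = -3 + 2*m (z(m) = (-3 + m) + m = -3 + 2*m)
D = 19 (D = 11 + 8 = 19)
H = 171 (H = 19*(-3 + 2*6) = 19*(-3 + 12) = 19*9 = 171)
W = 171
1/W = 1/171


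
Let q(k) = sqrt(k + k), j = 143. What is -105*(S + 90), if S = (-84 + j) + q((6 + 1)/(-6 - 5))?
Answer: -15645 - 105*I*sqrt(154)/11 ≈ -15645.0 - 118.46*I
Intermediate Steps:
q(k) = sqrt(2)*sqrt(k) (q(k) = sqrt(2*k) = sqrt(2)*sqrt(k))
S = 59 + I*sqrt(154)/11 (S = (-84 + 143) + sqrt(2)*sqrt((6 + 1)/(-6 - 5)) = 59 + sqrt(2)*sqrt(7/(-11)) = 59 + sqrt(2)*sqrt(7*(-1/11)) = 59 + sqrt(2)*sqrt(-7/11) = 59 + sqrt(2)*(I*sqrt(77)/11) = 59 + I*sqrt(154)/11 ≈ 59.0 + 1.1282*I)
-105*(S + 90) = -105*((59 + I*sqrt(154)/11) + 90) = -105*(149 + I*sqrt(154)/11) = -15645 - 105*I*sqrt(154)/11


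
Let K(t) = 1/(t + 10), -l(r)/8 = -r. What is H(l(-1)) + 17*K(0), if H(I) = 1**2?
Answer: 27/10 ≈ 2.7000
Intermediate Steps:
l(r) = 8*r (l(r) = -(-8)*r = 8*r)
H(I) = 1
K(t) = 1/(10 + t)
H(l(-1)) + 17*K(0) = 1 + 17/(10 + 0) = 1 + 17/10 = 27/10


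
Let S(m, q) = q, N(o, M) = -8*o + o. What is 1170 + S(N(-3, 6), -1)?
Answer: 1169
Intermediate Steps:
N(o, M) = -7*o
1170 + S(N(-3, 6), -1) = 1170 - 1 = 1169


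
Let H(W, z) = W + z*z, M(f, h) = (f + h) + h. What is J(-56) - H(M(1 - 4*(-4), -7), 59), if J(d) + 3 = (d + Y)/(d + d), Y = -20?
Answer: -97617/28 ≈ -3486.3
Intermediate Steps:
M(f, h) = f + 2*h
J(d) = -3 + (-20 + d)/(2*d) (J(d) = -3 + (d - 20)/(d + d) = -3 + (-20 + d)/((2*d)) = -3 + (-20 + d)*(1/(2*d)) = -3 + (-20 + d)/(2*d))
H(W, z) = W + z**2
J(-56) - H(M(1 - 4*(-4), -7), 59) = (-5/2 - 10/(-56)) - (((1 - 4*(-4)) + 2*(-7)) + 59**2) = (-5/2 - 10*(-1/56)) - (((1 + 16) - 14) + 3481) = (-5/2 + 5/28) - ((17 - 14) + 3481) = -65/28 - (3 + 3481) = -65/28 - 1*3484 = -65/28 - 3484 = -97617/28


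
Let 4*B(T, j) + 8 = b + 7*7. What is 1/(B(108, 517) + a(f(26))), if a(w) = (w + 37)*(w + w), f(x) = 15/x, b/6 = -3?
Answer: 676/33197 ≈ 0.020363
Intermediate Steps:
b = -18 (b = 6*(-3) = -18)
a(w) = 2*w*(37 + w) (a(w) = (37 + w)*(2*w) = 2*w*(37 + w))
B(T, j) = 23/4 (B(T, j) = -2 + (-18 + 7*7)/4 = -2 + (-18 + 49)/4 = -2 + (¼)*31 = -2 + 31/4 = 23/4)
1/(B(108, 517) + a(f(26))) = 1/(23/4 + 2*(15/26)*(37 + 15/26)) = 1/(23/4 + 2*(15/26)*(977/26)) = 1/(23/4 + 14655/338) = 1/(33197/676) = 676/33197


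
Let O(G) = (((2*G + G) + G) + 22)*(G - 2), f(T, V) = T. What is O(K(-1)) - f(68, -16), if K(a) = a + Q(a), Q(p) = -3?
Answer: -104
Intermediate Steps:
K(a) = -3 + a (K(a) = a - 3 = -3 + a)
O(G) = (-2 + G)*(22 + 4*G) (O(G) = ((3*G + G) + 22)*(-2 + G) = (4*G + 22)*(-2 + G) = (22 + 4*G)*(-2 + G) = (-2 + G)*(22 + 4*G))
O(K(-1)) - f(68, -16) = (-44 + 4*(-3 - 1)**2 + 14*(-3 - 1)) - 1*68 = (-44 + 4*(-4)**2 + 14*(-4)) - 68 = (-44 + 4*16 - 56) - 68 = (-44 + 64 - 56) - 68 = -36 - 68 = -104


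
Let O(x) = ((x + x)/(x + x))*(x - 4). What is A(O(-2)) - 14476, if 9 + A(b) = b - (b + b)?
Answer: -14479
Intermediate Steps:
O(x) = -4 + x (O(x) = ((2*x)/((2*x)))*(-4 + x) = ((2*x)*(1/(2*x)))*(-4 + x) = 1*(-4 + x) = -4 + x)
A(b) = -9 - b (A(b) = -9 + (b - (b + b)) = -9 + (b - 2*b) = -9 - b)
A(O(-2)) - 14476 = (-9 - (-4 - 2)) - 14476 = (-9 - 1*(-6)) - 14476 = (-9 + 6) - 14476 = -3 - 14476 = -14479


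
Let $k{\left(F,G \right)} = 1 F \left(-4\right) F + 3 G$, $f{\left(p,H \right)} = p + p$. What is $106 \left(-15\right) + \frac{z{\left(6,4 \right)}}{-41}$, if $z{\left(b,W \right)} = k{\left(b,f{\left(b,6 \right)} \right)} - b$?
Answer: $- \frac{65076}{41} \approx -1587.2$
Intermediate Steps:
$f{\left(p,H \right)} = 2 p$
$k{\left(F,G \right)} = - 4 F^{2} + 3 G$ ($k{\left(F,G \right)} = F \left(-4\right) F + 3 G = - 4 F F + 3 G = - 4 F^{2} + 3 G$)
$z{\left(b,W \right)} = - 4 b^{2} + 5 b$ ($z{\left(b,W \right)} = \left(- 4 b^{2} + 3 \cdot 2 b\right) - b = \left(- 4 b^{2} + 6 b\right) - b = - 4 b^{2} + 5 b$)
$106 \left(-15\right) + \frac{z{\left(6,4 \right)}}{-41} = 106 \left(-15\right) + \frac{6 \left(5 - 24\right)}{-41} = -1590 + 6 \left(5 - 24\right) \left(- \frac{1}{41}\right) = -1590 + 6 \left(-19\right) \left(- \frac{1}{41}\right) = -1590 - - \frac{114}{41} = -1590 + \frac{114}{41} = - \frac{65076}{41}$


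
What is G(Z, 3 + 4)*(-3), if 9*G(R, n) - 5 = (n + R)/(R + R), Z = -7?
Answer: -5/3 ≈ -1.6667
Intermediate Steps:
G(R, n) = 5/9 + (R + n)/(18*R) (G(R, n) = 5/9 + ((n + R)/(R + R))/9 = 5/9 + ((R + n)/((2*R)))/9 = 5/9 + ((R + n)*(1/(2*R)))/9 = 5/9 + ((R + n)/(2*R))/9 = 5/9 + (R + n)/(18*R))
G(Z, 3 + 4)*(-3) = ((1/18)*((3 + 4) + 11*(-7))/(-7))*(-3) = ((1/18)*(-1/7)*(7 - 77))*(-3) = ((1/18)*(-1/7)*(-70))*(-3) = (5/9)*(-3) = -5/3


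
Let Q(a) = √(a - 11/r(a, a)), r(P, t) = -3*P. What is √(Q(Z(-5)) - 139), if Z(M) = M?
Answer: √(-31275 + 15*I*√1290)/15 ≈ 0.10154 + 11.79*I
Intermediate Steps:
Q(a) = √(a + 11/(3*a)) (Q(a) = √(a - 11*(-1/(3*a))) = √(a - (-11)/(3*a)) = √(a + 11/(3*a)))
√(Q(Z(-5)) - 139) = √(√(9*(-5) + 33/(-5))/3 - 139) = √(√(-45 + 33*(-⅕))/3 - 139) = √(√(-45 - 33/5)/3 - 139) = √(√(-258/5)/3 - 139) = √((I*√1290/5)/3 - 139) = √(I*√1290/15 - 139) = √(-139 + I*√1290/15)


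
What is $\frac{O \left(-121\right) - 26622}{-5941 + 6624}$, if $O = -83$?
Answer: $- \frac{16579}{683} \approx -24.274$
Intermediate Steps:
$\frac{O \left(-121\right) - 26622}{-5941 + 6624} = \frac{\left(-83\right) \left(-121\right) - 26622}{-5941 + 6624} = \frac{10043 - 26622}{683} = \left(-16579\right) \frac{1}{683} = - \frac{16579}{683}$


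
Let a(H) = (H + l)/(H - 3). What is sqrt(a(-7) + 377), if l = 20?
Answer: 17*sqrt(130)/10 ≈ 19.383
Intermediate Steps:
a(H) = (20 + H)/(-3 + H) (a(H) = (H + 20)/(H - 3) = (20 + H)/(-3 + H))
sqrt(a(-7) + 377) = sqrt((20 - 7)/(-3 - 7) + 377) = sqrt(13/(-10) + 377) = sqrt(-1/10*13 + 377) = sqrt(-13/10 + 377) = sqrt(3757/10) = 17*sqrt(130)/10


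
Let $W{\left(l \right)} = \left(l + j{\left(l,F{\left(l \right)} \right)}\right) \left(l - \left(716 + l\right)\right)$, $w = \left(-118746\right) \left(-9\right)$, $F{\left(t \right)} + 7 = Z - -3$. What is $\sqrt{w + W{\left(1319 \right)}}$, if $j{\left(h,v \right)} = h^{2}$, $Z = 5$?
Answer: $i \sqrt{1245544566} \approx 35292.0 i$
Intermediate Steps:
$F{\left(t \right)} = 1$ ($F{\left(t \right)} = -7 + \left(5 - -3\right) = -7 + \left(5 + 3\right) = -7 + 8 = 1$)
$w = 1068714$
$W{\left(l \right)} = - 716 l - 716 l^{2}$ ($W{\left(l \right)} = \left(l + l^{2}\right) \left(l - \left(716 + l\right)\right) = \left(l + l^{2}\right) \left(-716\right) = - 716 l - 716 l^{2}$)
$\sqrt{w + W{\left(1319 \right)}} = \sqrt{1068714 + 716 \cdot 1319 \left(-1 - 1319\right)} = \sqrt{1068714 + 716 \cdot 1319 \left(-1320\right)} = \sqrt{1068714 - 1246613280} = \sqrt{-1245544566} = i \sqrt{1245544566}$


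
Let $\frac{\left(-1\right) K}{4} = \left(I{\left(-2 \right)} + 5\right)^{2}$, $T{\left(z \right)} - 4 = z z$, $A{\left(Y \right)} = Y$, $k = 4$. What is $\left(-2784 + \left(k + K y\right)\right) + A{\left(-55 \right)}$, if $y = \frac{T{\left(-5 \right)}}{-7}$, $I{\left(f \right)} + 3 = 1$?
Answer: $- \frac{18801}{7} \approx -2685.9$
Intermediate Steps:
$I{\left(f \right)} = -2$ ($I{\left(f \right)} = -3 + 1 = -2$)
$T{\left(z \right)} = 4 + z^{2}$ ($T{\left(z \right)} = 4 + z z = 4 + z^{2}$)
$y = - \frac{29}{7}$ ($y = \frac{4 + \left(-5\right)^{2}}{-7} = \left(4 + 25\right) \left(- \frac{1}{7}\right) = 29 \left(- \frac{1}{7}\right) = - \frac{29}{7} \approx -4.1429$)
$K = -36$ ($K = - 4 \left(-2 + 5\right)^{2} = - 4 \cdot 3^{2} = \left(-4\right) 9 = -36$)
$\left(-2784 + \left(k + K y\right)\right) + A{\left(-55 \right)} = \left(-2784 + \left(4 - - \frac{1044}{7}\right)\right) - 55 = \left(-2784 + \left(4 + \frac{1044}{7}\right)\right) - 55 = \left(-2784 + \frac{1072}{7}\right) - 55 = - \frac{18416}{7} - 55 = - \frac{18801}{7}$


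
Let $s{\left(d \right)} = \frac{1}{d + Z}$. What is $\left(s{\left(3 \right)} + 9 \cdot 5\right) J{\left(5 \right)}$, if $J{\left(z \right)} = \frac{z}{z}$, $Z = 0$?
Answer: $\frac{136}{3} \approx 45.333$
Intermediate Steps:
$J{\left(z \right)} = 1$
$s{\left(d \right)} = \frac{1}{d}$ ($s{\left(d \right)} = \frac{1}{d + 0} = \frac{1}{d}$)
$\left(s{\left(3 \right)} + 9 \cdot 5\right) J{\left(5 \right)} = \left(\frac{1}{3} + 9 \cdot 5\right) 1 = \left(\frac{1}{3} + 45\right) 1 = \frac{136}{3} \cdot 1 = \frac{136}{3}$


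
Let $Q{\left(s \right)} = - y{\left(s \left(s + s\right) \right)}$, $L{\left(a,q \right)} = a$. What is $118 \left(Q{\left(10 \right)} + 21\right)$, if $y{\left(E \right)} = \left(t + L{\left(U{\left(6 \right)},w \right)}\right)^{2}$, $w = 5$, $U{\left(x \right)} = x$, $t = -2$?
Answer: $590$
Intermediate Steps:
$y{\left(E \right)} = 16$ ($y{\left(E \right)} = \left(-2 + 6\right)^{2} = 4^{2} = 16$)
$Q{\left(s \right)} = -16$ ($Q{\left(s \right)} = \left(-1\right) 16 = -16$)
$118 \left(Q{\left(10 \right)} + 21\right) = 118 \left(-16 + 21\right) = 118 \cdot 5 = 590$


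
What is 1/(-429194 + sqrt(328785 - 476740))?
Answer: -429194/184207637591 - I*sqrt(147955)/184207637591 ≈ -2.3299e-6 - 2.0881e-9*I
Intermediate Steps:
1/(-429194 + sqrt(328785 - 476740)) = 1/(-429194 + sqrt(-147955)) = 1/(-429194 + I*sqrt(147955))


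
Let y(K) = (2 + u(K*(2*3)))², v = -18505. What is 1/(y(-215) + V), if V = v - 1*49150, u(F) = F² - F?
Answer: 1/2773530446009 ≈ 3.6055e-13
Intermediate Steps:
y(K) = (2 + 6*K*(-1 + 6*K))² (y(K) = (2 + (K*(2*3))*(-1 + K*(2*3)))² = (2 + (K*6)*(-1 + K*6))² = (2 + (6*K)*(-1 + 6*K))² = (2 + 6*K*(-1 + 6*K))²)
V = -67655 (V = -18505 - 1*49150 = -18505 - 49150 = -67655)
1/(y(-215) + V) = 1/(4*(1 + 3*(-215)*(-1 + 6*(-215)))² - 67655) = 1/(4*(1 + 3*(-215)*(-1 - 1290))² - 67655) = 1/(4*(1 + 3*(-215)*(-1291))² - 67655) = 1/(4*(1 + 832695)² - 67655) = 1/(4*832696² - 67655) = 1/(4*693382628416 - 67655) = 1/(2773530513664 - 67655) = 1/2773530446009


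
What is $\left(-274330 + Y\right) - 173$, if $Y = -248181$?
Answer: $-522684$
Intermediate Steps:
$\left(-274330 + Y\right) - 173 = \left(-274330 - 248181\right) - 173 = -522511 - 173 = -522684$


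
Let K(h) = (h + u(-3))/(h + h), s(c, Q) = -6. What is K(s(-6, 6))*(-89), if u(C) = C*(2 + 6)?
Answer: -445/2 ≈ -222.50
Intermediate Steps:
u(C) = 8*C (u(C) = C*8 = 8*C)
K(h) = (-24 + h)/(2*h) (K(h) = (h + 8*(-3))/(h + h) = (h - 24)/((2*h)) = (-24 + h)*(1/(2*h)) = (-24 + h)/(2*h))
K(s(-6, 6))*(-89) = ((½)*(-24 - 6)/(-6))*(-89) = ((½)*(-⅙)*(-30))*(-89) = (5/2)*(-89) = -445/2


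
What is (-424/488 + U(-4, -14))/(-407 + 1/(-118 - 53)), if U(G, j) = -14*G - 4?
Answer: -533349/4245478 ≈ -0.12563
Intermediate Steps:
U(G, j) = -4 - 14*G
(-424/488 + U(-4, -14))/(-407 + 1/(-118 - 53)) = (-424/488 + (-4 - 14*(-4)))/(-407 + 1/(-118 - 53)) = (-424*1/488 + (-4 + 56))/(-407 + 1/(-171)) = (-53/61 + 52)/(-407 - 1/171) = 3119/(61*(-69598/171)) = (3119/61)*(-171/69598) = -533349/4245478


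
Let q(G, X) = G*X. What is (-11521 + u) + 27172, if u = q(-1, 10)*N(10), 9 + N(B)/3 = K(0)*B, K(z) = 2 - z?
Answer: 15321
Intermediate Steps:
N(B) = -27 + 6*B (N(B) = -27 + 3*((2 - 1*0)*B) = -27 + 3*((2 + 0)*B) = -27 + 3*(2*B) = -27 + 6*B)
u = -330 (u = (-1*10)*(-27 + 6*10) = -10*(-27 + 60) = -10*33 = -330)
(-11521 + u) + 27172 = (-11521 - 330) + 27172 = -11851 + 27172 = 15321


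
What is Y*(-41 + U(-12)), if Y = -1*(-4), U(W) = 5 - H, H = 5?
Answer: -164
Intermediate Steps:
U(W) = 0 (U(W) = 5 - 1*5 = 5 - 5 = 0)
Y = 4
Y*(-41 + U(-12)) = 4*(-41 + 0) = 4*(-41) = -164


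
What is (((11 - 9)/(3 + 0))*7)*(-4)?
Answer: -56/3 ≈ -18.667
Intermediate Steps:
(((11 - 9)/(3 + 0))*7)*(-4) = ((2/3)*7)*(-4) = ((2*(⅓))*7)*(-4) = ((⅔)*7)*(-4) = (14/3)*(-4) = -56/3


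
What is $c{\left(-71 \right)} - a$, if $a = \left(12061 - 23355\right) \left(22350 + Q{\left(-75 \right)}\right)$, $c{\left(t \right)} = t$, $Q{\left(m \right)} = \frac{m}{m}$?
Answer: $252432123$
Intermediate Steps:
$Q{\left(m \right)} = 1$
$a = -252432194$ ($a = \left(12061 - 23355\right) \left(22350 + 1\right) = \left(-11294\right) 22351 = -252432194$)
$c{\left(-71 \right)} - a = -71 - -252432194 = -71 + 252432194 = 252432123$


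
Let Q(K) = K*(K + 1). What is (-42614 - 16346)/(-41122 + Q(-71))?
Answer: 7370/4519 ≈ 1.6309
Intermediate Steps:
Q(K) = K*(1 + K)
(-42614 - 16346)/(-41122 + Q(-71)) = (-42614 - 16346)/(-41122 - 71*(1 - 71)) = -58960/(-41122 - 71*(-70)) = -58960/(-41122 + 4970) = -58960/(-36152) = -58960*(-1/36152) = 7370/4519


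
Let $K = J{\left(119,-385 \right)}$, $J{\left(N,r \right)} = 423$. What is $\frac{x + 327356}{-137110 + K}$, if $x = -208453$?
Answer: $- \frac{118903}{136687} \approx -0.86989$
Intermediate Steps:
$K = 423$
$\frac{x + 327356}{-137110 + K} = \frac{-208453 + 327356}{-137110 + 423} = \frac{118903}{-136687} = 118903 \left(- \frac{1}{136687}\right) = - \frac{118903}{136687}$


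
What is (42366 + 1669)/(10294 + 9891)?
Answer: 8807/4037 ≈ 2.1816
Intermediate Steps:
(42366 + 1669)/(10294 + 9891) = 44035/20185 = 44035*(1/20185) = 8807/4037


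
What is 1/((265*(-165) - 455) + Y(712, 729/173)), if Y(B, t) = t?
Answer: -173/7642411 ≈ -2.2637e-5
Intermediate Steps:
1/((265*(-165) - 455) + Y(712, 729/173)) = 1/((265*(-165) - 455) + 729/173) = 1/((-43725 - 455) + 729*(1/173)) = 1/(-44180 + 729/173) = 1/(-7642411/173) = -173/7642411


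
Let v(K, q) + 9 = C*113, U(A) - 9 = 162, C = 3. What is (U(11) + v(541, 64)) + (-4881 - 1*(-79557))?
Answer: 75177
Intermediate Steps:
U(A) = 171 (U(A) = 9 + 162 = 171)
v(K, q) = 330 (v(K, q) = -9 + 3*113 = -9 + 339 = 330)
(U(11) + v(541, 64)) + (-4881 - 1*(-79557)) = (171 + 330) + (-4881 - 1*(-79557)) = 501 + (-4881 + 79557) = 501 + 74676 = 75177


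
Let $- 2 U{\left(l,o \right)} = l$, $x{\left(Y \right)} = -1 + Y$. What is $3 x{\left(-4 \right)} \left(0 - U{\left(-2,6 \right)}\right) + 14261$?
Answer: $14276$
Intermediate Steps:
$U{\left(l,o \right)} = - \frac{l}{2}$
$3 x{\left(-4 \right)} \left(0 - U{\left(-2,6 \right)}\right) + 14261 = 3 \left(-1 - 4\right) \left(0 - \left(- \frac{1}{2}\right) \left(-2\right)\right) + 14261 = 3 \left(-5\right) \left(0 - 1\right) + 14261 = - 15 \left(0 - 1\right) + 14261 = \left(-15\right) \left(-1\right) + 14261 = 15 + 14261 = 14276$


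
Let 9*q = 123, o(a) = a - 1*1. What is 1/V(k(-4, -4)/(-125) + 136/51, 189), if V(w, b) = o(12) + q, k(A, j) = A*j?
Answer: 3/74 ≈ 0.040541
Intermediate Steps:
o(a) = -1 + a (o(a) = a - 1 = -1 + a)
q = 41/3 (q = (⅑)*123 = 41/3 ≈ 13.667)
V(w, b) = 74/3 (V(w, b) = (-1 + 12) + 41/3 = 11 + 41/3 = 74/3)
1/V(k(-4, -4)/(-125) + 136/51, 189) = 1/(74/3) = 3/74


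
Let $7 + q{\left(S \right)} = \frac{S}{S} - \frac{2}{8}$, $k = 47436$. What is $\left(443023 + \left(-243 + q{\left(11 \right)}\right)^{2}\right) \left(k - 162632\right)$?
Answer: $- \frac{232764375223}{4} \approx -5.8191 \cdot 10^{10}$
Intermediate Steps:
$q{\left(S \right)} = - \frac{25}{4}$ ($q{\left(S \right)} = -7 + \left(\frac{S}{S} - \frac{2}{8}\right) = -7 + \left(1 - \frac{1}{4}\right) = -7 + \frac{3}{4} = - \frac{25}{4}$)
$\left(443023 + \left(-243 + q{\left(11 \right)}\right)^{2}\right) \left(k - 162632\right) = \left(443023 + \left(-243 - \frac{25}{4}\right)^{2}\right) \left(47436 - 162632\right) = \left(443023 + \left(- \frac{997}{4}\right)^{2}\right) \left(-115196\right) = \left(443023 + \frac{994009}{16}\right) \left(-115196\right) = \frac{8082377}{16} \left(-115196\right) = - \frac{232764375223}{4}$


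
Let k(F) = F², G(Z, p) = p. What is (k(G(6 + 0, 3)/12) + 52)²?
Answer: 693889/256 ≈ 2710.5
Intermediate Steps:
(k(G(6 + 0, 3)/12) + 52)² = ((3/12)² + 52)² = ((3*(1/12))² + 52)² = ((¼)² + 52)² = (1/16 + 52)² = (833/16)² = 693889/256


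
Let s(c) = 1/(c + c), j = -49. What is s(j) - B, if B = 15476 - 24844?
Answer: 918063/98 ≈ 9368.0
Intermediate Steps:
B = -9368
s(c) = 1/(2*c)
s(j) - B = (1/2)/(-49) - 1*(-9368) = (1/2)*(-1/49) + 9368 = -1/98 + 9368 = 918063/98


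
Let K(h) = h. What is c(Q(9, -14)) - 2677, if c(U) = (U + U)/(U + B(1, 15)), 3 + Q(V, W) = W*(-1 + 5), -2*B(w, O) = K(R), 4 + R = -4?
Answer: -147117/55 ≈ -2674.9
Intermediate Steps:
R = -8 (R = -4 - 4 = -8)
B(w, O) = 4 (B(w, O) = -½*(-8) = 4)
Q(V, W) = -3 + 4*W (Q(V, W) = -3 + W*(-1 + 5) = -3 + W*4 = -3 + 4*W)
c(U) = 2*U/(4 + U) (c(U) = (U + U)/(U + 4) = (2*U)/(4 + U) = 2*U/(4 + U))
c(Q(9, -14)) - 2677 = 2*(-3 + 4*(-14))/(4 + (-3 + 4*(-14))) - 2677 = 2*(-3 - 56)/(4 + (-3 - 56)) - 2677 = 2*(-59)/(4 - 59) - 2677 = 2*(-59)/(-55) - 2677 = 2*(-59)*(-1/55) - 2677 = 118/55 - 2677 = -147117/55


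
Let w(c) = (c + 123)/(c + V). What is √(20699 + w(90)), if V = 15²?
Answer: √228213930/105 ≈ 143.87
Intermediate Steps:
V = 225
w(c) = (123 + c)/(225 + c) (w(c) = (c + 123)/(c + 225) = (123 + c)/(225 + c))
√(20699 + w(90)) = √(20699 + (123 + 90)/(225 + 90)) = √(20699 + 213/315) = √(20699 + (1/315)*213) = √(20699 + 71/105) = √(2173466/105) = √228213930/105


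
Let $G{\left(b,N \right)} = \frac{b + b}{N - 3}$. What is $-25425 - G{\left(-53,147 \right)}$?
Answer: $- \frac{1830547}{72} \approx -25424.0$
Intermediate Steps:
$G{\left(b,N \right)} = \frac{2 b}{-3 + N}$
$-25425 - G{\left(-53,147 \right)} = -25425 - 2 \left(-53\right) \frac{1}{-3 + 147} = -25425 - 2 \left(-53\right) \frac{1}{144} = -25425 - - \frac{53}{72} = -25425 + \frac{53}{72} = - \frac{1830547}{72}$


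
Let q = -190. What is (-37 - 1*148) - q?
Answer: 5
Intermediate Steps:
(-37 - 1*148) - q = (-37 - 1*148) - 1*(-190) = (-37 - 148) + 190 = -185 + 190 = 5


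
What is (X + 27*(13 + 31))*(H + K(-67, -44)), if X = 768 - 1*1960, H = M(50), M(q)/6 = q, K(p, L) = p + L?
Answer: -756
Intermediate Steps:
K(p, L) = L + p
M(q) = 6*q
H = 300 (H = 6*50 = 300)
X = -1192 (X = 768 - 1960 = -1192)
(X + 27*(13 + 31))*(H + K(-67, -44)) = (-1192 + 27*(13 + 31))*(300 + (-44 - 67)) = (-1192 + 27*44)*(300 - 111) = (-1192 + 1188)*189 = -4*189 = -756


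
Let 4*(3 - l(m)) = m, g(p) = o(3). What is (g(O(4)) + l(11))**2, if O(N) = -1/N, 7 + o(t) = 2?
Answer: 361/16 ≈ 22.563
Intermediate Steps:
o(t) = -5 (o(t) = -7 + 2 = -5)
g(p) = -5
l(m) = 3 - m/4
(g(O(4)) + l(11))**2 = (-5 + (3 - 1/4*11))**2 = (-5 + (3 - 11/4))**2 = (-5 + 1/4)**2 = (-19/4)**2 = 361/16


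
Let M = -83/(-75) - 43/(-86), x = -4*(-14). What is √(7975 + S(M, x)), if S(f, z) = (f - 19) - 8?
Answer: √7154646/30 ≈ 89.161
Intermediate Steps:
x = 56
M = 241/150 (M = -83*(-1/75) - 43*(-1/86) = 83/75 + ½ = 241/150 ≈ 1.6067)
S(f, z) = -27 + f (S(f, z) = (-19 + f) - 8 = -27 + f)
√(7975 + S(M, x)) = √(7975 + (-27 + 241/150)) = √(7975 - 3809/150) = √(1192441/150) = √7154646/30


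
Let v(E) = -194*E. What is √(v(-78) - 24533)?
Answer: I*√9401 ≈ 96.959*I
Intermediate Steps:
√(v(-78) - 24533) = √(-194*(-78) - 24533) = √(15132 - 24533) = √(-9401) = I*√9401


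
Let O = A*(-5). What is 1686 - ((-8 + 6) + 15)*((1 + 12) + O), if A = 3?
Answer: 1712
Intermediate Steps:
O = -15 (O = 3*(-5) = -15)
1686 - ((-8 + 6) + 15)*((1 + 12) + O) = 1686 - ((-8 + 6) + 15)*((1 + 12) - 15) = 1686 - (-2 + 15)*(13 - 15) = 1686 - 13*(-2) = 1686 - 1*(-26) = 1686 + 26 = 1712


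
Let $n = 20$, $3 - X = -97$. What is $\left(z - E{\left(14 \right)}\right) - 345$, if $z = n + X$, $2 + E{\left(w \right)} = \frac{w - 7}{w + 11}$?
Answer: $- \frac{5582}{25} \approx -223.28$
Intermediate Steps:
$X = 100$ ($X = 3 - -97 = 3 + 97 = 100$)
$E{\left(w \right)} = -2 + \frac{-7 + w}{11 + w}$ ($E{\left(w \right)} = -2 + \frac{w - 7}{w + 11} = -2 + \frac{-7 + w}{11 + w}$)
$z = 120$ ($z = 20 + 100 = 120$)
$\left(z - E{\left(14 \right)}\right) - 345 = \left(120 - \frac{-29 - 14}{11 + 14}\right) - 345 = \left(120 - \frac{-29 - 14}{25}\right) - 345 = \left(120 - \frac{1}{25} \left(-43\right)\right) - 345 = \left(120 - - \frac{43}{25}\right) - 345 = \left(120 + \frac{43}{25}\right) - 345 = \frac{3043}{25} - 345 = - \frac{5582}{25}$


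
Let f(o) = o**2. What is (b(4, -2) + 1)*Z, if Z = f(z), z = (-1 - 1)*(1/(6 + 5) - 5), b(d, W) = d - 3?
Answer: 23328/121 ≈ 192.79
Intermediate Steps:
b(d, W) = -3 + d
z = 108/11 (z = -2*(1/11 - 5) = -2*(-54/11) = 108/11 ≈ 9.8182)
Z = 11664/121 (Z = (108/11)**2 = 11664/121 ≈ 96.397)
(b(4, -2) + 1)*Z = ((-3 + 4) + 1)*(11664/121) = (1 + 1)*(11664/121) = 2*(11664/121) = 23328/121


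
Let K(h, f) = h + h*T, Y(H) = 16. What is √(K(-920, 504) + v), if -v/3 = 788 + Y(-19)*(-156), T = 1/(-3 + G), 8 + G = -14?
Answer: 6*√2945/5 ≈ 65.121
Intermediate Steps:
G = -22 (G = -8 - 14 = -22)
T = -1/25 (T = 1/(-3 - 22) = 1/(-25) = -1/25 ≈ -0.040000)
v = 5124 (v = -3*(788 + 16*(-156)) = -3*(788 - 2496) = -3*(-1708) = 5124)
K(h, f) = 24*h/25 (K(h, f) = h + h*(-1/25) = h - h/25 = 24*h/25)
√(K(-920, 504) + v) = √((24/25)*(-920) + 5124) = √(-4416/5 + 5124) = √(21204/5) = 6*√2945/5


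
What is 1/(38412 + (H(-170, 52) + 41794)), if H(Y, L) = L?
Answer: 1/80258 ≈ 1.2460e-5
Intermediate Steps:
1/(38412 + (H(-170, 52) + 41794)) = 1/(38412 + (52 + 41794)) = 1/(38412 + 41846) = 1/80258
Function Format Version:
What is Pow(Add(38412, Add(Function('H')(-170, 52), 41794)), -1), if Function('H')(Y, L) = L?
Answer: Rational(1, 80258) ≈ 1.2460e-5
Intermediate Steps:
Pow(Add(38412, Add(Function('H')(-170, 52), 41794)), -1) = Pow(Add(38412, Add(52, 41794)), -1) = Pow(Add(38412, 41846), -1) = Pow(80258, -1) = Rational(1, 80258)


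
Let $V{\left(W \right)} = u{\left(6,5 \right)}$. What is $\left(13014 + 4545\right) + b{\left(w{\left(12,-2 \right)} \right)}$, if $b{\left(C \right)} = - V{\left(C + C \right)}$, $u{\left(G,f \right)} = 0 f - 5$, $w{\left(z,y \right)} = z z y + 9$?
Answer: $17564$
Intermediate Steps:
$w{\left(z,y \right)} = 9 + y z^{2}$ ($w{\left(z,y \right)} = z^{2} y + 9 = y z^{2} + 9 = 9 + y z^{2}$)
$u{\left(G,f \right)} = -5$ ($u{\left(G,f \right)} = 0 - 5 = -5$)
$V{\left(W \right)} = -5$
$b{\left(C \right)} = 5$ ($b{\left(C \right)} = \left(-1\right) \left(-5\right) = 5$)
$\left(13014 + 4545\right) + b{\left(w{\left(12,-2 \right)} \right)} = \left(13014 + 4545\right) + 5 = 17559 + 5 = 17564$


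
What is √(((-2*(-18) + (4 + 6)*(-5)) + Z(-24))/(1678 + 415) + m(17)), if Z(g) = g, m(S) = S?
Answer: √74391499/2093 ≈ 4.1209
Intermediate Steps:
√(((-2*(-18) + (4 + 6)*(-5)) + Z(-24))/(1678 + 415) + m(17)) = √(((-2*(-18) + (4 + 6)*(-5)) - 24)/(1678 + 415) + 17) = √(((36 + 10*(-5)) - 24)/2093 + 17) = √(((36 - 50) - 24)*(1/2093) + 17) = √((-14 - 24)*(1/2093) + 17) = √(-38*1/2093 + 17) = √(-38/2093 + 17) = √(35543/2093) = √74391499/2093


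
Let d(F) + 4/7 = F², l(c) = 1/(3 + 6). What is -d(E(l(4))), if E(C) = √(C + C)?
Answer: 22/63 ≈ 0.34921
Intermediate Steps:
l(c) = ⅑ (l(c) = 1/9 = ⅑)
E(C) = √2*√C (E(C) = √(2*C) = √2*√C)
d(F) = -4/7 + F²
-d(E(l(4))) = -(-4/7 + (√2*√(⅑))²) = -(-4/7 + (√2*(⅓))²) = -(-4/7 + (√2/3)²) = -(-4/7 + 2/9) = -1*(-22/63) = 22/63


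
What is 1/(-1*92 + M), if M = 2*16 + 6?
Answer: -1/54 ≈ -0.018519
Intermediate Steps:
M = 38 (M = 32 + 6 = 38)
1/(-1*92 + M) = 1/(-1*92 + 38) = 1/(-92 + 38) = 1/(-54) = -1/54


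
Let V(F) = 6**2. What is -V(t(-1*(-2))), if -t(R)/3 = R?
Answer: -36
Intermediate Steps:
t(R) = -3*R
V(F) = 36
-V(t(-1*(-2))) = -1*36 = -36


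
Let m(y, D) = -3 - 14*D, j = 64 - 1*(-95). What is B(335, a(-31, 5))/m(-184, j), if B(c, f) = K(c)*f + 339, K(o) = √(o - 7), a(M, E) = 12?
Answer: -113/743 - 8*√82/743 ≈ -0.24959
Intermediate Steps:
K(o) = √(-7 + o)
j = 159 (j = 64 + 95 = 159)
B(c, f) = 339 + f*√(-7 + c) (B(c, f) = √(-7 + c)*f + 339 = f*√(-7 + c) + 339 = 339 + f*√(-7 + c))
B(335, a(-31, 5))/m(-184, j) = (339 + 12*√(-7 + 335))/(-3 - 14*159) = (339 + 12*√328)/(-3 - 2226) = (339 + 12*(2*√82))/(-2229) = (339 + 24*√82)*(-1/2229) = -113/743 - 8*√82/743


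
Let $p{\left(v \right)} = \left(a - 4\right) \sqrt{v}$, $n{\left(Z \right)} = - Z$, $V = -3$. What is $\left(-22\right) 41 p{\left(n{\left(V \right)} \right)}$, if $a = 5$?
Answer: $- 902 \sqrt{3} \approx -1562.3$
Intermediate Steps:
$p{\left(v \right)} = \sqrt{v}$ ($p{\left(v \right)} = \left(5 - 4\right) \sqrt{v} = 1 \sqrt{v} = \sqrt{v}$)
$\left(-22\right) 41 p{\left(n{\left(V \right)} \right)} = \left(-22\right) 41 \sqrt{\left(-1\right) \left(-3\right)} = - 902 \sqrt{3}$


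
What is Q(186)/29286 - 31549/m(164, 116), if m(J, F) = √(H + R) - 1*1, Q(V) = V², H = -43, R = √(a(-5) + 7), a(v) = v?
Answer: 1922/1627 + 31549/(1 - I*√(43 - √2)) ≈ 742.02 + 4777.4*I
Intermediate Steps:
R = √2 (R = √(-5 + 7) = √2 ≈ 1.4142)
m(J, F) = -1 + √(-43 + √2) (m(J, F) = √(-43 + √2) - 1*1 = √(-43 + √2) - 1 = -1 + √(-43 + √2))
Q(186)/29286 - 31549/m(164, 116) = 186²/29286 - 31549/(-1 + I*√(43 - √2)) = 34596*(1/29286) - 31549/(-1 + I*√(43 - √2)) = 1922/1627 - 31549/(-1 + I*√(43 - √2))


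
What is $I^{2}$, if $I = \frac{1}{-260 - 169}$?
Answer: $\frac{1}{184041} \approx 5.4336 \cdot 10^{-6}$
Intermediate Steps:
$I = - \frac{1}{429}$ ($I = \frac{1}{-429} = - \frac{1}{429} \approx -0.002331$)
$I^{2} = \left(- \frac{1}{429}\right)^{2} = \frac{1}{184041}$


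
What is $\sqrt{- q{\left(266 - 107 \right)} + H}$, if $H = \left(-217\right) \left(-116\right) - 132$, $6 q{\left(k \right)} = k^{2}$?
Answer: $\frac{\sqrt{83306}}{2} \approx 144.31$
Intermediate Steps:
$q{\left(k \right)} = \frac{k^{2}}{6}$
$H = 25040$ ($H = 25172 - 132 = 25040$)
$\sqrt{- q{\left(266 - 107 \right)} + H} = \sqrt{- \frac{\left(266 - 107\right)^{2}}{6} + 25040} = \sqrt{- \frac{159^{2}}{6} + 25040} = \sqrt{- \frac{25281}{6} + 25040} = \sqrt{\left(-1\right) \frac{8427}{2} + 25040} = \sqrt{- \frac{8427}{2} + 25040} = \sqrt{\frac{41653}{2}} = \frac{\sqrt{83306}}{2}$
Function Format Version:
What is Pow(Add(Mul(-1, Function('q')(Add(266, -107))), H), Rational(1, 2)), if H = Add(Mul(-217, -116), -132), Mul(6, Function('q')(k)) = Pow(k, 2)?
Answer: Mul(Rational(1, 2), Pow(83306, Rational(1, 2))) ≈ 144.31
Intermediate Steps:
Function('q')(k) = Mul(Rational(1, 6), Pow(k, 2))
H = 25040 (H = Add(25172, -132) = 25040)
Pow(Add(Mul(-1, Function('q')(Add(266, -107))), H), Rational(1, 2)) = Pow(Add(Mul(-1, Mul(Rational(1, 6), Pow(Add(266, -107), 2))), 25040), Rational(1, 2)) = Pow(Add(Mul(-1, Mul(Rational(1, 6), Pow(159, 2))), 25040), Rational(1, 2)) = Pow(Add(Mul(-1, Mul(Rational(1, 6), 25281)), 25040), Rational(1, 2)) = Pow(Add(Mul(-1, Rational(8427, 2)), 25040), Rational(1, 2)) = Pow(Add(Rational(-8427, 2), 25040), Rational(1, 2)) = Pow(Rational(41653, 2), Rational(1, 2)) = Mul(Rational(1, 2), Pow(83306, Rational(1, 2)))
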